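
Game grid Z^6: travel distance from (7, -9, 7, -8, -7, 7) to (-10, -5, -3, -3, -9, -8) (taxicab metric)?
53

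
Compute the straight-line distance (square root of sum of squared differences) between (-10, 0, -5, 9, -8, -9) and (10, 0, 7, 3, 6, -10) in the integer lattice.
27.8747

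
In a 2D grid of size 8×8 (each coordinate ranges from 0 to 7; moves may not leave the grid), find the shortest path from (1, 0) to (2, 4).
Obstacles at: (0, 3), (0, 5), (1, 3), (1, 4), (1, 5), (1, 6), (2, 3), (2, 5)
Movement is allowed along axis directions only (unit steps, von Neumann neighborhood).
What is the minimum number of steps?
7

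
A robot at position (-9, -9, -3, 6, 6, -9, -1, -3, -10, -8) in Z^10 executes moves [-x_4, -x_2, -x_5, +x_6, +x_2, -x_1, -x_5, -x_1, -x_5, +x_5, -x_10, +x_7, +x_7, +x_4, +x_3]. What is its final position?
(-11, -9, -2, 6, 4, -8, 1, -3, -10, -9)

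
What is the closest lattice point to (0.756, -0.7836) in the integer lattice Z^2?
(1, -1)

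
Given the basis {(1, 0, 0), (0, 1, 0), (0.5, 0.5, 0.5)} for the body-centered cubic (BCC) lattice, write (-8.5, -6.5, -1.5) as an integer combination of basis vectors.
-7b₁ - 5b₂ - 3b₃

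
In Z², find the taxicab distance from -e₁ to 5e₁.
6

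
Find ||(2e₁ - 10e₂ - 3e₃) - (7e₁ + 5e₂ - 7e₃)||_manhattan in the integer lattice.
24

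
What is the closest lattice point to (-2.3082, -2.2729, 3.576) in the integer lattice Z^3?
(-2, -2, 4)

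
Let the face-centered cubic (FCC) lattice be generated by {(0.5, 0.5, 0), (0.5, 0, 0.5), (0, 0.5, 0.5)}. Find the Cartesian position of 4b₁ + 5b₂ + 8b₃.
(4.5, 6, 6.5)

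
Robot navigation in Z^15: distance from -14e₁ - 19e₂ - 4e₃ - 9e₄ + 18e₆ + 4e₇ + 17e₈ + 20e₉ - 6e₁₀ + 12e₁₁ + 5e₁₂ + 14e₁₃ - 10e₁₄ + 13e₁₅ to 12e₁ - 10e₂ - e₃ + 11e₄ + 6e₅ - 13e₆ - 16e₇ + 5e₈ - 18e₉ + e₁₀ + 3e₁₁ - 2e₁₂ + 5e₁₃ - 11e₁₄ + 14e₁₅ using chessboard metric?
38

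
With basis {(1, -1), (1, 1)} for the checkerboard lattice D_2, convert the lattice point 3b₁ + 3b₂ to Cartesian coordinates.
(6, 0)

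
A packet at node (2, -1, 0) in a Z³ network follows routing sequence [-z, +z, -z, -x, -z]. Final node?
(1, -1, -2)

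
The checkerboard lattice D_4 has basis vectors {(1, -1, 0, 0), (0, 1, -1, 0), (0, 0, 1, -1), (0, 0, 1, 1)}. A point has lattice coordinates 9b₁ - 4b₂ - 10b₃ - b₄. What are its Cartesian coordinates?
(9, -13, -7, 9)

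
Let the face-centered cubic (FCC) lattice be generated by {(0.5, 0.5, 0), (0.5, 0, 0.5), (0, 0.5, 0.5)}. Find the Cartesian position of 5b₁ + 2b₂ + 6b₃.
(3.5, 5.5, 4)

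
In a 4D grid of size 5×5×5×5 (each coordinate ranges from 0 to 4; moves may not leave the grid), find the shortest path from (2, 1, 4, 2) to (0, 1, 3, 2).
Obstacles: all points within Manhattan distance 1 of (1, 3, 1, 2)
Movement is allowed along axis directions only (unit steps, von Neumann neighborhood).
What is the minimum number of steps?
3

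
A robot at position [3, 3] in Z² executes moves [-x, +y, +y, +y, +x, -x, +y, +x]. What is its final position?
(3, 7)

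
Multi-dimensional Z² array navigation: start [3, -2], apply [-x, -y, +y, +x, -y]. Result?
(3, -3)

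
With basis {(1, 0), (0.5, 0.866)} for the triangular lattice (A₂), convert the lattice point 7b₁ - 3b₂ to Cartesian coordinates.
(5.5, -2.598)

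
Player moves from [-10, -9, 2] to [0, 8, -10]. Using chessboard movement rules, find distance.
17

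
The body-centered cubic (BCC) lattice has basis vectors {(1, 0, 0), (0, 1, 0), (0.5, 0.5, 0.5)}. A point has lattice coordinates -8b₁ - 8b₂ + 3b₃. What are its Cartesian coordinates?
(-6.5, -6.5, 1.5)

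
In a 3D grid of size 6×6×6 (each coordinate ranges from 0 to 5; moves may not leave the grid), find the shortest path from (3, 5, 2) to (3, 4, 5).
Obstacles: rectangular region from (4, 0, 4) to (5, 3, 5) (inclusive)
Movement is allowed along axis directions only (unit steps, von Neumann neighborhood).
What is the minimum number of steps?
4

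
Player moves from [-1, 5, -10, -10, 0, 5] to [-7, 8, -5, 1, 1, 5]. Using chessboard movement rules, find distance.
11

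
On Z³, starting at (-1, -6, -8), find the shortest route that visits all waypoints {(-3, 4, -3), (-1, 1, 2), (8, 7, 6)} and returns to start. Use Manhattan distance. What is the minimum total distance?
76
(one optimal route: (-1, -6, -8) → (-3, 4, -3) → (8, 7, 6) → (-1, 1, 2) → (-1, -6, -8))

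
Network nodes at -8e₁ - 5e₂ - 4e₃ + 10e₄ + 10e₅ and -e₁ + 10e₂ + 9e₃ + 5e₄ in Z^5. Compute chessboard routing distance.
15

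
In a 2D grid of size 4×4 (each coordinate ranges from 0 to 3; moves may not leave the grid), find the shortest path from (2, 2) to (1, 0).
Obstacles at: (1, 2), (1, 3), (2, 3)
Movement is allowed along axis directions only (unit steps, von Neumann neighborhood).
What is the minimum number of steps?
3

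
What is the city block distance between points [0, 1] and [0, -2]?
3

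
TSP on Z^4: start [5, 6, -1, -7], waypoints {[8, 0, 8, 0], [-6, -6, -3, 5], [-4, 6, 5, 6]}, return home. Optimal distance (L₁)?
112
(one optimal route: (5, 6, -1, -7) → (8, 0, 8, 0) → (-6, -6, -3, 5) → (-4, 6, 5, 6) → (5, 6, -1, -7))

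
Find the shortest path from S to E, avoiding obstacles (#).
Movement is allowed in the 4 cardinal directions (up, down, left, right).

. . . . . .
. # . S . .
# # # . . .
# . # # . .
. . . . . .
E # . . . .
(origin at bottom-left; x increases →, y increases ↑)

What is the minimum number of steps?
9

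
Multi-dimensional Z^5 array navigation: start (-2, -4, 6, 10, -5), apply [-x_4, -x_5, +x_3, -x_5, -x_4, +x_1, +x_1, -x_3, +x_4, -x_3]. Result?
(0, -4, 5, 9, -7)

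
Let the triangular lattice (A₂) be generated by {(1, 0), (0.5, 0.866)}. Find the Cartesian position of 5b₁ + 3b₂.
(6.5, 2.598)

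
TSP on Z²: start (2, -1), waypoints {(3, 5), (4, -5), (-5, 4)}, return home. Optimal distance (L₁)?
38
(one optimal route: (2, -1) → (4, -5) → (3, 5) → (-5, 4) → (2, -1))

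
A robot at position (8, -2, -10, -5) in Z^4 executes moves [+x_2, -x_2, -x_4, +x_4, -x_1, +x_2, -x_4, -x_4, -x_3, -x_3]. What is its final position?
(7, -1, -12, -7)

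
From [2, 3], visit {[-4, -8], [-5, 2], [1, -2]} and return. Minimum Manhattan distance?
36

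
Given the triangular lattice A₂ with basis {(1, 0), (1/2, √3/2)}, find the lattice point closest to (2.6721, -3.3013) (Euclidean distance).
(3, -3.464)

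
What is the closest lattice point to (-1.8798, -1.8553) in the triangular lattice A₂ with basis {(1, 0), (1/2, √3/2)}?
(-2, -1.732)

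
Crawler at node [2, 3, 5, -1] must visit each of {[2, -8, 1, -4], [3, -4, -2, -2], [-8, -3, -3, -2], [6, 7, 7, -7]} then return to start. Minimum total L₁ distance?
92
(one optimal route: (2, 3, 5, -1) → (-8, -3, -3, -2) → (3, -4, -2, -2) → (2, -8, 1, -4) → (6, 7, 7, -7) → (2, 3, 5, -1))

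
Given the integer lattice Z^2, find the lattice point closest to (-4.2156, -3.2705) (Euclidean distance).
(-4, -3)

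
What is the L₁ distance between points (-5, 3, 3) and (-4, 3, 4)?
2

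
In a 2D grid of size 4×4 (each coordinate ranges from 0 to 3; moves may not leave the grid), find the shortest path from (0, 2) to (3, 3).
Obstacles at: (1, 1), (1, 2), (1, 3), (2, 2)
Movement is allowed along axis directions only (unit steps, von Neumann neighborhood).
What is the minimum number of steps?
8
(one shortest path: (0, 2) → (0, 1) → (0, 0) → (1, 0) → (2, 0) → (3, 0) → (3, 1) → (3, 2) → (3, 3))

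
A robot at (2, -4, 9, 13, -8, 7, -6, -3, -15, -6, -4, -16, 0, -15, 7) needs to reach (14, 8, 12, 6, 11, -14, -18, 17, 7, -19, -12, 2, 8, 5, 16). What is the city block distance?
204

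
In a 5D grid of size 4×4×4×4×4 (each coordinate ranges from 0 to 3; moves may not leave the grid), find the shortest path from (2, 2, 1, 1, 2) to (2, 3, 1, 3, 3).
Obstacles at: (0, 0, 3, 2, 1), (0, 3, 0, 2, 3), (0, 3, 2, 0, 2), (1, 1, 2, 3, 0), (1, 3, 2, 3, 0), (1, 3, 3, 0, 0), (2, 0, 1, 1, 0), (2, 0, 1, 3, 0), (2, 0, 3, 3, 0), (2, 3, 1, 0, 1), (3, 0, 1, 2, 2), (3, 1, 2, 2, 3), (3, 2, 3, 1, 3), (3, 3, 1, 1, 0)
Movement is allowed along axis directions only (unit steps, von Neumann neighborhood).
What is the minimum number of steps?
4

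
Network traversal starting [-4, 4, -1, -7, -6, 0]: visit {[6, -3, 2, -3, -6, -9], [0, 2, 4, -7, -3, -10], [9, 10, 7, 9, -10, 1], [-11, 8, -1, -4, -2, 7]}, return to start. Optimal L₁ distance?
174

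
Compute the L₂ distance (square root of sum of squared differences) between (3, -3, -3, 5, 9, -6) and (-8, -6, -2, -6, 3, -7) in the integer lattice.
17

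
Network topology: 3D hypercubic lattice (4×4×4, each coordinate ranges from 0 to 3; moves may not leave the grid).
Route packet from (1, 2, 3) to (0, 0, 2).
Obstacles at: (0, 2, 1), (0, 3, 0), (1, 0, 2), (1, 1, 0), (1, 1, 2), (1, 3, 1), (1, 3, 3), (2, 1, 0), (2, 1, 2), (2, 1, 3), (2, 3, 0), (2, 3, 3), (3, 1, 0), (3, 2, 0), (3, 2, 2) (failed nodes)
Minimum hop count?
4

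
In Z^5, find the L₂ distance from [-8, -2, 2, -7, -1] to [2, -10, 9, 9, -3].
21.7486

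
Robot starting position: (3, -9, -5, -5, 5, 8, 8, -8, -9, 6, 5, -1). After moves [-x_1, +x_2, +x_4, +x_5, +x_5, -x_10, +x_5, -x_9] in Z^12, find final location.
(2, -8, -5, -4, 8, 8, 8, -8, -10, 5, 5, -1)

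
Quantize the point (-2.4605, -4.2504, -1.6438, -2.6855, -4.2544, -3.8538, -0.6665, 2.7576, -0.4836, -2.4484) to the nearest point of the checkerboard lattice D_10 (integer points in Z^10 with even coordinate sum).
(-2, -4, -2, -3, -4, -4, -1, 3, -1, -2)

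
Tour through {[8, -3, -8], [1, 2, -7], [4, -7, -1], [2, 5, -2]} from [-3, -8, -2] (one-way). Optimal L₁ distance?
46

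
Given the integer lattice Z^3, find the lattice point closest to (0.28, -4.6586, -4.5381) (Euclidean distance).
(0, -5, -5)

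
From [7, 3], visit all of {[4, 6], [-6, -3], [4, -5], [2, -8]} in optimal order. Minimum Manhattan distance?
35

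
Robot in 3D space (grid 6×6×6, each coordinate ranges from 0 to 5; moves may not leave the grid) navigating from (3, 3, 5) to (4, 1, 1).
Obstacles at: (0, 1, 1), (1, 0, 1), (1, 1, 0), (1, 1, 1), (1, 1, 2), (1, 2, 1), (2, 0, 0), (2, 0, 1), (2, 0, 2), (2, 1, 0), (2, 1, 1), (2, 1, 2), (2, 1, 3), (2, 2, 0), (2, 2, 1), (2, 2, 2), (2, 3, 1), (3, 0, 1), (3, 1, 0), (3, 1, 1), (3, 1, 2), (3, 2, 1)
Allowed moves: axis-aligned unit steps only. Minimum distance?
7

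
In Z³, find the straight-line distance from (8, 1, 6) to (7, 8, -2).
10.6771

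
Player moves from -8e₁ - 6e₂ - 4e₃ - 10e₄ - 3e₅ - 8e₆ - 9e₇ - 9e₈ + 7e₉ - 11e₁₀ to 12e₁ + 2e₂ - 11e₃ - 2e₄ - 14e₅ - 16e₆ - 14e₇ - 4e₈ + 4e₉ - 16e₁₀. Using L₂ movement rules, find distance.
29.0861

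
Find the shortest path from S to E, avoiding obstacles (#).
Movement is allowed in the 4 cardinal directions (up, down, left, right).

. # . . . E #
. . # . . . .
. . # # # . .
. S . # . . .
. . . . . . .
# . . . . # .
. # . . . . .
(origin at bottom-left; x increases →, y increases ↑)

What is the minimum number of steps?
9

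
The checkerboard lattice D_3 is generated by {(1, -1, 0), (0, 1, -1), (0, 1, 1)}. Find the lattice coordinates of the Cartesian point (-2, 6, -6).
-2b₁ + 5b₂ - b₃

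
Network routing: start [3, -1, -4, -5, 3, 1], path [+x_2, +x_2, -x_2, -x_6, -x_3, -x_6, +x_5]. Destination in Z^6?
(3, 0, -5, -5, 4, -1)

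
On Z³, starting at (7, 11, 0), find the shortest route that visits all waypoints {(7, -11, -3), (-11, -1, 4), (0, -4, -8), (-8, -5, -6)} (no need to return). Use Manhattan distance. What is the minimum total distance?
72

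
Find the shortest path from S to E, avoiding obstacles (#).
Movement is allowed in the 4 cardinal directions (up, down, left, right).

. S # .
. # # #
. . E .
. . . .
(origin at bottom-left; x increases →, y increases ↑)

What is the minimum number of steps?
5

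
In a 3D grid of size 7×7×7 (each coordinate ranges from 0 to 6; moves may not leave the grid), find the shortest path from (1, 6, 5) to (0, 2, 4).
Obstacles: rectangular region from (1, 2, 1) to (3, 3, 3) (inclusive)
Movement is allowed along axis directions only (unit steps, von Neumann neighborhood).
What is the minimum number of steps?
6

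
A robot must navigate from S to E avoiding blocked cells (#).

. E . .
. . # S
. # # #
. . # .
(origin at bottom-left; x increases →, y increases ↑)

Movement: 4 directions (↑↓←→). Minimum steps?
3
(one shortest path: (3, 2) → (3, 3) → (2, 3) → (1, 3))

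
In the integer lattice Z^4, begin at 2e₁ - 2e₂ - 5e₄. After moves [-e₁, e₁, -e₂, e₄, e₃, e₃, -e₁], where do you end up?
(1, -3, 2, -4)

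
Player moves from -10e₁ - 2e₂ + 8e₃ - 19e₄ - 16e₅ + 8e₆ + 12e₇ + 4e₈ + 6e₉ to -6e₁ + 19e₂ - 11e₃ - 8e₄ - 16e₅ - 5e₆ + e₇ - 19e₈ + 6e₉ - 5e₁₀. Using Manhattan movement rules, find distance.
107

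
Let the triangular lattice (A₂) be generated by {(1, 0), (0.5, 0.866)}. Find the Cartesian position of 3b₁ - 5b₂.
(0.5, -4.33)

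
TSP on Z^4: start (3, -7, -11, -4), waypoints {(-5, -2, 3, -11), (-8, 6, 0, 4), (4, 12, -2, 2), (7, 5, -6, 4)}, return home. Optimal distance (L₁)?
130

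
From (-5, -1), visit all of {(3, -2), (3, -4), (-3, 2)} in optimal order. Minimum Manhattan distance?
17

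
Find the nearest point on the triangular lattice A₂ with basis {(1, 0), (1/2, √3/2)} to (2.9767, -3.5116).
(3, -3.464)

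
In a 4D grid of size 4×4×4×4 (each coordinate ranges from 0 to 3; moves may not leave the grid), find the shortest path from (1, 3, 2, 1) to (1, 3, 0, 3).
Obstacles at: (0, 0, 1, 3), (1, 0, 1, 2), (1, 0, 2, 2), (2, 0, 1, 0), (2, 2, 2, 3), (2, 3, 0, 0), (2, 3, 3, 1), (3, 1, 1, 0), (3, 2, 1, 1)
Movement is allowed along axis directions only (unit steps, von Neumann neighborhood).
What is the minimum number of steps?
4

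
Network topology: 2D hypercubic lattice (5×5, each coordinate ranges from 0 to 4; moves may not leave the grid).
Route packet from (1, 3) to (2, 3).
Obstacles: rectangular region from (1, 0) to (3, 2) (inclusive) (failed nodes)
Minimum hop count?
1
(one shortest path: (1, 3) → (2, 3))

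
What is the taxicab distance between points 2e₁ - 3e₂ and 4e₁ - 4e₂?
3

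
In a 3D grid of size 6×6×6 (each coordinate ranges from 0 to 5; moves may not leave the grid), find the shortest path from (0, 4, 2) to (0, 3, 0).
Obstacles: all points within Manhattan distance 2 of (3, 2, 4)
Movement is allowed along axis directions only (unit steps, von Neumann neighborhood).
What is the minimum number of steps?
3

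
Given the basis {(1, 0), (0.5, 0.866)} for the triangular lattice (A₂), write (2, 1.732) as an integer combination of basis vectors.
b₁ + 2b₂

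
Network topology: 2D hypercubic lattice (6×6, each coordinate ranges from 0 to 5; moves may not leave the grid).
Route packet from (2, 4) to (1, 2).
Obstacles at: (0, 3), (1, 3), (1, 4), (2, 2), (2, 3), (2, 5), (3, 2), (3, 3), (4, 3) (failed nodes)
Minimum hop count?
11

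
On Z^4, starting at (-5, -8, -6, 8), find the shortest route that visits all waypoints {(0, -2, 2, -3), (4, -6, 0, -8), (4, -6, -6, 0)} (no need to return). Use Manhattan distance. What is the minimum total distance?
48
(one optimal route: (-5, -8, -6, 8) → (4, -6, -6, 0) → (4, -6, 0, -8) → (0, -2, 2, -3))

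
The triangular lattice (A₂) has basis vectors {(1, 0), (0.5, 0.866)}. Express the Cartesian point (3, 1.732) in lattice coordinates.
2b₁ + 2b₂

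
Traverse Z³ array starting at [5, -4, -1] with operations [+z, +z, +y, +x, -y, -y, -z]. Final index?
(6, -5, 0)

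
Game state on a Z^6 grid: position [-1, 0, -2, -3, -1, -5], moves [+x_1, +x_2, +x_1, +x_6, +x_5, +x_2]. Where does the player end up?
(1, 2, -2, -3, 0, -4)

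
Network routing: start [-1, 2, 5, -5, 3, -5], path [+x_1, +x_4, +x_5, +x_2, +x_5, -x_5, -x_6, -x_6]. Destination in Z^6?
(0, 3, 5, -4, 4, -7)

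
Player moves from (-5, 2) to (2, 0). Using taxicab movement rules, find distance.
9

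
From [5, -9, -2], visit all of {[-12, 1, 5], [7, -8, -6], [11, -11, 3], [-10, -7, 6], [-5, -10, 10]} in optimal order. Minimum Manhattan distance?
70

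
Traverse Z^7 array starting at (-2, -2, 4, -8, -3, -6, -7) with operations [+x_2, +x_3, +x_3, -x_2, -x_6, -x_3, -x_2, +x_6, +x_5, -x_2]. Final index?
(-2, -4, 5, -8, -2, -6, -7)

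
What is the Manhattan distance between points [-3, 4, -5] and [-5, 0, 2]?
13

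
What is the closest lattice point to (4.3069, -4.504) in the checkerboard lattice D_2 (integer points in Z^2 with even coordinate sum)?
(4, -4)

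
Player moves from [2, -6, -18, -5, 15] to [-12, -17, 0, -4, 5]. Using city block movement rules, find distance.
54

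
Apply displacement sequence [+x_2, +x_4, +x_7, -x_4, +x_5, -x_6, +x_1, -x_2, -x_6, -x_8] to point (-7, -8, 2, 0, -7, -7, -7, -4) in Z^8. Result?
(-6, -8, 2, 0, -6, -9, -6, -5)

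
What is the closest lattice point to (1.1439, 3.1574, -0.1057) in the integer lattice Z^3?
(1, 3, 0)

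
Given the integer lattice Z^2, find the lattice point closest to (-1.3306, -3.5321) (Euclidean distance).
(-1, -4)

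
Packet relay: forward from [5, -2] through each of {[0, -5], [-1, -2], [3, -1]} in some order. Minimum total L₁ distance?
12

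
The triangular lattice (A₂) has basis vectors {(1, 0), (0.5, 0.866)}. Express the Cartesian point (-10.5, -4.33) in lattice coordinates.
-8b₁ - 5b₂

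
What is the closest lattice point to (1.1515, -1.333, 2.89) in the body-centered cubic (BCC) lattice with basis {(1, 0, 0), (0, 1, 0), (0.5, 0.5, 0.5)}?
(1, -1, 3)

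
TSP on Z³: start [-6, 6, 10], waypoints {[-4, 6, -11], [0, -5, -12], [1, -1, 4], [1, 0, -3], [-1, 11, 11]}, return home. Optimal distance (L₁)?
94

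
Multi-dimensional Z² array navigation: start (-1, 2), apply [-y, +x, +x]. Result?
(1, 1)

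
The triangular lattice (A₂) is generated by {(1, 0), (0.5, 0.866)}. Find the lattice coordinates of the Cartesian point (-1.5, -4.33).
b₁ - 5b₂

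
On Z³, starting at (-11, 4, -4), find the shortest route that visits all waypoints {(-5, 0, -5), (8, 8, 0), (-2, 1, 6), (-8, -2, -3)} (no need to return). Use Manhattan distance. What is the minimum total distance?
55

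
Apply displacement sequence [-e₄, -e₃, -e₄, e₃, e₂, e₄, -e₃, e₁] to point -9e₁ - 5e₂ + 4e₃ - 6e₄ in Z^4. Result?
(-8, -4, 3, -7)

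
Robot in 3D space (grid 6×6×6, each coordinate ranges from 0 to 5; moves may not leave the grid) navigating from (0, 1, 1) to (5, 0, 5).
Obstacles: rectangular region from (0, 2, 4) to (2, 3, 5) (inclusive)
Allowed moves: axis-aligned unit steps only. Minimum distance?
10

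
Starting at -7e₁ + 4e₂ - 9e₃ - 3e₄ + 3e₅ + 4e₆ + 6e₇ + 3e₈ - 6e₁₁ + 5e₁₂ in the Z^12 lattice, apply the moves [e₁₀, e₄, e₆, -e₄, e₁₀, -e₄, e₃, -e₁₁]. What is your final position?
(-7, 4, -8, -4, 3, 5, 6, 3, 0, 2, -7, 5)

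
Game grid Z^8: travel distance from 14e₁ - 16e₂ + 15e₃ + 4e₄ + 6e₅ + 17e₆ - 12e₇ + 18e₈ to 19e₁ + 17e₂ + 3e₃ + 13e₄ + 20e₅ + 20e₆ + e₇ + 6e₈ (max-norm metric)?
33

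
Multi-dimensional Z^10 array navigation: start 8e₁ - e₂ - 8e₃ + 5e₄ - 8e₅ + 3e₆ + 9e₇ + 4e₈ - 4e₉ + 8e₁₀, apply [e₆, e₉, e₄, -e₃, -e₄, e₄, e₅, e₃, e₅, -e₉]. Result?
(8, -1, -8, 6, -6, 4, 9, 4, -4, 8)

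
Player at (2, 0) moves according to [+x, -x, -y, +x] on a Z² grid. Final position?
(3, -1)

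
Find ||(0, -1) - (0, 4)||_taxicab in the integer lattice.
5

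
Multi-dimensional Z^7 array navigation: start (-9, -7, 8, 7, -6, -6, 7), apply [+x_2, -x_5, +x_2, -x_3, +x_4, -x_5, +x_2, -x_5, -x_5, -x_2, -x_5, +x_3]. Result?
(-9, -5, 8, 8, -11, -6, 7)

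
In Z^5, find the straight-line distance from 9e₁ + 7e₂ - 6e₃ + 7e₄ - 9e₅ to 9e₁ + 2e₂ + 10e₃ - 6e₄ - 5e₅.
21.587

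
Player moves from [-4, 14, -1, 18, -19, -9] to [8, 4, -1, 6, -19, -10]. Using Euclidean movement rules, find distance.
19.7231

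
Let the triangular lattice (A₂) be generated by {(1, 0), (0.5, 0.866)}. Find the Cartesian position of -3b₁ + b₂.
(-2.5, 0.866)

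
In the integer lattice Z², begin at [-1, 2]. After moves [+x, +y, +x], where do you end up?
(1, 3)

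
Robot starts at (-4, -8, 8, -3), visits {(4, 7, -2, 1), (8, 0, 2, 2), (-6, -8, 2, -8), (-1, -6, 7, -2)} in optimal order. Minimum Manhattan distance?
71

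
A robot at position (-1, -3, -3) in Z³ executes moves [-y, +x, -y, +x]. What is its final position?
(1, -5, -3)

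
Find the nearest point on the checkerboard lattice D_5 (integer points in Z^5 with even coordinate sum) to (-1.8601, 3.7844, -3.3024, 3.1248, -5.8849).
(-2, 4, -3, 3, -6)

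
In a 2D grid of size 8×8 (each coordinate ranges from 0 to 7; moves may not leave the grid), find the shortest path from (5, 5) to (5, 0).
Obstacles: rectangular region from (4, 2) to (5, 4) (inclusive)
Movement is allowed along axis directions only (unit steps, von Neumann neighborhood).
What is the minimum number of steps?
7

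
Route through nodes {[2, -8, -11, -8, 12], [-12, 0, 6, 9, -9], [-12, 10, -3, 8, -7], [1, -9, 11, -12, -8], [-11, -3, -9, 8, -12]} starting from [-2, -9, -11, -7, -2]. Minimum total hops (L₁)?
164
(one optimal route: (-2, -9, -11, -7, -2) → (2, -8, -11, -8, 12) → (1, -9, 11, -12, -8) → (-12, 0, 6, 9, -9) → (-12, 10, -3, 8, -7) → (-11, -3, -9, 8, -12))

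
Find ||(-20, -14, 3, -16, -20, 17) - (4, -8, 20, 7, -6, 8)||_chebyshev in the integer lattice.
24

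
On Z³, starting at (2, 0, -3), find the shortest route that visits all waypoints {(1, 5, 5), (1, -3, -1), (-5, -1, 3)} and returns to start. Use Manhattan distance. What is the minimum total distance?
46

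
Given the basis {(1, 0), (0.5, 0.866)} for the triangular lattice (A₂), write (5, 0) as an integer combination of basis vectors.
5b₁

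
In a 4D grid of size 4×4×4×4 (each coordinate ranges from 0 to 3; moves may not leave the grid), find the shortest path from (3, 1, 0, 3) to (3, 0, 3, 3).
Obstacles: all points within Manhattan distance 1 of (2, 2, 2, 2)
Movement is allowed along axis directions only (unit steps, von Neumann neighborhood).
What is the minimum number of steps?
4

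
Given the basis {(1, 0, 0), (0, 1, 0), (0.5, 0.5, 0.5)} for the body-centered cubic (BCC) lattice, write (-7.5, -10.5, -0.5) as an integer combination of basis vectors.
-7b₁ - 10b₂ - b₃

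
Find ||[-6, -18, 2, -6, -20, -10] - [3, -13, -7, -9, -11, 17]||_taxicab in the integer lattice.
62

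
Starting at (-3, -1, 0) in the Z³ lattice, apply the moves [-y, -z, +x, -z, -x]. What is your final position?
(-3, -2, -2)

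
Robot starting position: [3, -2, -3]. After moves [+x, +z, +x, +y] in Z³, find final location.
(5, -1, -2)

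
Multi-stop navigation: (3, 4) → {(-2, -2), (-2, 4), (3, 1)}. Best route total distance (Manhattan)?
17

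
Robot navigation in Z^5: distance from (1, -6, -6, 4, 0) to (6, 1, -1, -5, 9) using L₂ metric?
16.1555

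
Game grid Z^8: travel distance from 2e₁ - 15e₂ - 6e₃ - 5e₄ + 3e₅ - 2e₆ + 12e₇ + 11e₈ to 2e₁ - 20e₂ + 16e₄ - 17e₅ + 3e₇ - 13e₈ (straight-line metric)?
39.5348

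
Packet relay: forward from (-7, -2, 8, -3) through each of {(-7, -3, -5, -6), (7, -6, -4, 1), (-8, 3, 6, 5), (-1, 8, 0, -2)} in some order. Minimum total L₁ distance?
92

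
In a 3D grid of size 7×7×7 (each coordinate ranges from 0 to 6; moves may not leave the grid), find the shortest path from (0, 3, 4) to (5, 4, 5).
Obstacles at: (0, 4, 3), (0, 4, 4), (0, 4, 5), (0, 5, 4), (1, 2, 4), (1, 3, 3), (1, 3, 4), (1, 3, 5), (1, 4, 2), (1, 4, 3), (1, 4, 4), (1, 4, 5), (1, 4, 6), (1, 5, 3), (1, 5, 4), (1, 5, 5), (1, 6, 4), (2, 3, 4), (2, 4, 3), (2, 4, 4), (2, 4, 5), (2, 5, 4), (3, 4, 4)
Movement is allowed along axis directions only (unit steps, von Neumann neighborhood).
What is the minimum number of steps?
9
(one shortest path: (0, 3, 4) → (0, 2, 4) → (0, 2, 5) → (1, 2, 5) → (2, 2, 5) → (3, 2, 5) → (4, 2, 5) → (5, 2, 5) → (5, 3, 5) → (5, 4, 5))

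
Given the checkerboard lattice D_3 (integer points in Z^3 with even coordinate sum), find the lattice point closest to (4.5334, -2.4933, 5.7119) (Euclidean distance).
(5, -3, 6)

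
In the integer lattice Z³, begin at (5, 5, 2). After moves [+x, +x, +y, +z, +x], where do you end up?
(8, 6, 3)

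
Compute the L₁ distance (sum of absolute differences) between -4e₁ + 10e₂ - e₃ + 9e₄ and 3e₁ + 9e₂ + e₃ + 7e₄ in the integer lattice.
12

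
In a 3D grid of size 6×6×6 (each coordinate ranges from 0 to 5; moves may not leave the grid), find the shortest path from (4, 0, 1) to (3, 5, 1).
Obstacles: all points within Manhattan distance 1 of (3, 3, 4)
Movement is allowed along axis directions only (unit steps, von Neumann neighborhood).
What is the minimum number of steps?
6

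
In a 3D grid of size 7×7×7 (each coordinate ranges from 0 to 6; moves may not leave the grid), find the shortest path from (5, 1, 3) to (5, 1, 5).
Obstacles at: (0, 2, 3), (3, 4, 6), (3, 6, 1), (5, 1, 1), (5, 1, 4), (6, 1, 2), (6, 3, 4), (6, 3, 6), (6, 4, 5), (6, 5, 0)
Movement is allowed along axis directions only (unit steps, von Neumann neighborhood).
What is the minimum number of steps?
4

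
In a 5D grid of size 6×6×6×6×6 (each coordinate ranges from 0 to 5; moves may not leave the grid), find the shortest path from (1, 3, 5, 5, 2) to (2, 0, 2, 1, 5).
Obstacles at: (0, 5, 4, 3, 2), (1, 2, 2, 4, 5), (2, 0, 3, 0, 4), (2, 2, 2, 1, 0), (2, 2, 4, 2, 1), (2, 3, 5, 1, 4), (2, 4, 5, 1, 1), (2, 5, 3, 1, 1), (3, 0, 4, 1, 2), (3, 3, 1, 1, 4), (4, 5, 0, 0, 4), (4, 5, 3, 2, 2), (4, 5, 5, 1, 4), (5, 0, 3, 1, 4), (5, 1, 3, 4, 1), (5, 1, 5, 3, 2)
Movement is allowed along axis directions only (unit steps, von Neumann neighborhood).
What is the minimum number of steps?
14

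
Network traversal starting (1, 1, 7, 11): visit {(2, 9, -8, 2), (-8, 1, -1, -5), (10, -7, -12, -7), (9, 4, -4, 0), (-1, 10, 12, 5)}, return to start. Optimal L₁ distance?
166
(one optimal route: (1, 1, 7, 11) → (-8, 1, -1, -5) → (10, -7, -12, -7) → (9, 4, -4, 0) → (2, 9, -8, 2) → (-1, 10, 12, 5) → (1, 1, 7, 11))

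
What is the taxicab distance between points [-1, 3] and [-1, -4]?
7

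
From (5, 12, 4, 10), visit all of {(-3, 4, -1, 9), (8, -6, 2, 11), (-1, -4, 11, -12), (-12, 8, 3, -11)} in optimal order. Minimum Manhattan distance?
119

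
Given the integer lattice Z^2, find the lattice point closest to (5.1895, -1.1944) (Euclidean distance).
(5, -1)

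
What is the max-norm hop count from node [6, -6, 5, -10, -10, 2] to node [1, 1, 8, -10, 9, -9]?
19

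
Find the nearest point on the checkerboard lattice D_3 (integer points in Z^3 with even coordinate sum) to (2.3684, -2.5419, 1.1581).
(2, -3, 1)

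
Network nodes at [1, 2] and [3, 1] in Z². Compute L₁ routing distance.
3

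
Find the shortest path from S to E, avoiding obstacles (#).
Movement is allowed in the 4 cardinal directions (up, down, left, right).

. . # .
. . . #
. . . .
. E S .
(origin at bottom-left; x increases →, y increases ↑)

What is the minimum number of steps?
1
(one shortest path: (2, 0) → (1, 0))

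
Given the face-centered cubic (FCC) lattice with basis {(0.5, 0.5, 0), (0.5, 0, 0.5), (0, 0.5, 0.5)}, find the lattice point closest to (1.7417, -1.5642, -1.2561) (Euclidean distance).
(1.5, -1.5, -1)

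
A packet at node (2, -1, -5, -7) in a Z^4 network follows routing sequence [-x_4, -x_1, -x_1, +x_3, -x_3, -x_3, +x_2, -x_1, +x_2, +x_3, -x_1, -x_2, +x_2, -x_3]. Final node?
(-2, 1, -6, -8)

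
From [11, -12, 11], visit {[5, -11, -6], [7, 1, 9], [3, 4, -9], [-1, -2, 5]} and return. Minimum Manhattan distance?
102
(one optimal route: (11, -12, 11) → (5, -11, -6) → (3, 4, -9) → (-1, -2, 5) → (7, 1, 9) → (11, -12, 11))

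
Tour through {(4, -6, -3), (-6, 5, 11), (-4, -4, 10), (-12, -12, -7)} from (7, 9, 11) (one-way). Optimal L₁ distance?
78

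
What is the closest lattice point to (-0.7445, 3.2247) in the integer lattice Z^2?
(-1, 3)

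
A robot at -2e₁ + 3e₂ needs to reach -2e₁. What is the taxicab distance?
3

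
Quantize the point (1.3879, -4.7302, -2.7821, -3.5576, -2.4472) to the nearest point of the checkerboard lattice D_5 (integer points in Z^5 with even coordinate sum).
(1, -5, -3, -4, -3)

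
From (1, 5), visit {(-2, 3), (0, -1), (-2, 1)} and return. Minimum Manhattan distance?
18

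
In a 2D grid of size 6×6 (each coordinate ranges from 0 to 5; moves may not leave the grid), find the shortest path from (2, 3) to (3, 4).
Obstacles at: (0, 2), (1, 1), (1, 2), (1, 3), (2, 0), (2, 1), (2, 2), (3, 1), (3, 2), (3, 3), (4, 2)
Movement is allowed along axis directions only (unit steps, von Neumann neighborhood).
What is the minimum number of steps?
2
(one shortest path: (2, 3) → (2, 4) → (3, 4))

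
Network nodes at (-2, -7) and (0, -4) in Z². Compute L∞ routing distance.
3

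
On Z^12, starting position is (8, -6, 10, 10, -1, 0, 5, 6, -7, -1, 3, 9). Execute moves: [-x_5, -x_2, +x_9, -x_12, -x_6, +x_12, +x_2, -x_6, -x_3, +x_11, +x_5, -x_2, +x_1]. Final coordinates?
(9, -7, 9, 10, -1, -2, 5, 6, -6, -1, 4, 9)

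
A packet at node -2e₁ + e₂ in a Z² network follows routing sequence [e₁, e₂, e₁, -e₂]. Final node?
(0, 1)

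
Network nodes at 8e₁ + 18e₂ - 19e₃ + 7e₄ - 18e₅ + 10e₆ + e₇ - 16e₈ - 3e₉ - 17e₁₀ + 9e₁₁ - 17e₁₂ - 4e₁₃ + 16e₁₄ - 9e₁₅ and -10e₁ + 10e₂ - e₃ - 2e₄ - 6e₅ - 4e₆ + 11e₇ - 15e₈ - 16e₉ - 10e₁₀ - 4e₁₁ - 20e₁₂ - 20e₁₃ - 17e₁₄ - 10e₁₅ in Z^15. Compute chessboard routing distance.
33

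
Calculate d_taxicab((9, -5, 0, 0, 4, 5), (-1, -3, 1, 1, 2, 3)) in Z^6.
18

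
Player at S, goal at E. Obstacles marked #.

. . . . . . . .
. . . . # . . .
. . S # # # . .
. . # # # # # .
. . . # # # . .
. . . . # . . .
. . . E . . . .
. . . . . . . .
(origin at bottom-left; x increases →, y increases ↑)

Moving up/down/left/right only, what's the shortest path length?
7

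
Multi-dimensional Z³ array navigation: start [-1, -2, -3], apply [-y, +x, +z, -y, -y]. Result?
(0, -5, -2)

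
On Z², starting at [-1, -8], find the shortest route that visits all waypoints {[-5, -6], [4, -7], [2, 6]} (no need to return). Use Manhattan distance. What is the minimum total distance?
31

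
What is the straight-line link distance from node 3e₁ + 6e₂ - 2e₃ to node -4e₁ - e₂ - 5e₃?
10.3441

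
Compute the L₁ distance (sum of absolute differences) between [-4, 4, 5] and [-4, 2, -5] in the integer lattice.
12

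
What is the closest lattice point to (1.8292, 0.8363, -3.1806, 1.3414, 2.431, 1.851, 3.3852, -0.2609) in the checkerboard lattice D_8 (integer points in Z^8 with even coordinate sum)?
(2, 1, -3, 1, 2, 2, 3, 0)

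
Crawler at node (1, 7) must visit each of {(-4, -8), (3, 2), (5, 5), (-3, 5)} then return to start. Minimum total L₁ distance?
48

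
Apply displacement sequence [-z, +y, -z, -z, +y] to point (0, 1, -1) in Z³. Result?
(0, 3, -4)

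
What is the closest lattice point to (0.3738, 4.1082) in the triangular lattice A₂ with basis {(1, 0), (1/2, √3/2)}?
(0.5, 4.33)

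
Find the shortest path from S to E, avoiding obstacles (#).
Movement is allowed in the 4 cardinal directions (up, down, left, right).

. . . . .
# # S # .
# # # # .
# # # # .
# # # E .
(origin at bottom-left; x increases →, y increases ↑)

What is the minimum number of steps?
8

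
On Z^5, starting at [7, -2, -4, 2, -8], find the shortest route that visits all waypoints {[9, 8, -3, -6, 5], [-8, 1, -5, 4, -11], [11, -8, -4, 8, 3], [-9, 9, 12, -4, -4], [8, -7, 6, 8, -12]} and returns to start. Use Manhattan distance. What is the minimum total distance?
200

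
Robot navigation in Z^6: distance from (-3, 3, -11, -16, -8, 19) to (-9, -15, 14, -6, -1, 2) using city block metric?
83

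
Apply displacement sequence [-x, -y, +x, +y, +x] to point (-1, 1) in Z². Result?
(0, 1)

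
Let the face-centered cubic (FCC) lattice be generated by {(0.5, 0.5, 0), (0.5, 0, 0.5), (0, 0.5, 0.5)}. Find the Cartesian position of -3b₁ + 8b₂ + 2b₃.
(2.5, -0.5, 5)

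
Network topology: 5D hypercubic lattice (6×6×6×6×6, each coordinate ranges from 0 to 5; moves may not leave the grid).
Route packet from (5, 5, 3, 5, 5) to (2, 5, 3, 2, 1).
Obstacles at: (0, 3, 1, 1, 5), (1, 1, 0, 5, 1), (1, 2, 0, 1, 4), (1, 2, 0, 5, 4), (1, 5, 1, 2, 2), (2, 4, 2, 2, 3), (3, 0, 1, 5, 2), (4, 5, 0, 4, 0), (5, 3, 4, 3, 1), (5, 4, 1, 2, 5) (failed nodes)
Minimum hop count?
10
(one shortest path: (5, 5, 3, 5, 5) → (4, 5, 3, 5, 5) → (3, 5, 3, 5, 5) → (2, 5, 3, 5, 5) → (2, 5, 3, 4, 5) → (2, 5, 3, 3, 5) → (2, 5, 3, 2, 5) → (2, 5, 3, 2, 4) → (2, 5, 3, 2, 3) → (2, 5, 3, 2, 2) → (2, 5, 3, 2, 1))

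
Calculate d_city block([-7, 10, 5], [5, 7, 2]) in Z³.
18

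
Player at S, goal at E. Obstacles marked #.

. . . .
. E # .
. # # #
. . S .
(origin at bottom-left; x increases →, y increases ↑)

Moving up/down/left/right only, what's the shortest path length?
5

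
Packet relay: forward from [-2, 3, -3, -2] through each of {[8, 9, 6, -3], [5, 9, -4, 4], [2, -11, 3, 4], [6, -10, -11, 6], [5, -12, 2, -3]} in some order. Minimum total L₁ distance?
101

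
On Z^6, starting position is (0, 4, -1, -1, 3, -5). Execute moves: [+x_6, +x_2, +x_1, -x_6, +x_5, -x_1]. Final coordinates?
(0, 5, -1, -1, 4, -5)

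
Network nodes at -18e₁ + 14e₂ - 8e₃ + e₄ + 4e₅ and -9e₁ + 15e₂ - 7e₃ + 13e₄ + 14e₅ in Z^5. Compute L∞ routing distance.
12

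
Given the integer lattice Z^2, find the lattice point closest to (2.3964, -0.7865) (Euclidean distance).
(2, -1)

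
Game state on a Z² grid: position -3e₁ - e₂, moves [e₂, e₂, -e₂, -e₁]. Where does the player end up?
(-4, 0)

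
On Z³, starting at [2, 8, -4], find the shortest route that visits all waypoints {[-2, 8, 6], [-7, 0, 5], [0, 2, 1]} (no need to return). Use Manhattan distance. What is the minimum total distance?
40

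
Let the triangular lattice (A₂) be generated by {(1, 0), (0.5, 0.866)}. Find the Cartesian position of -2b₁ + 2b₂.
(-1, 1.732)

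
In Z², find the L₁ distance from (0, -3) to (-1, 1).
5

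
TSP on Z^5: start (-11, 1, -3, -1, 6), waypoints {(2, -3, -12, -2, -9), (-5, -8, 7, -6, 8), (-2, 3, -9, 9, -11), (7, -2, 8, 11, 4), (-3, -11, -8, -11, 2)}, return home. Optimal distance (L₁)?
220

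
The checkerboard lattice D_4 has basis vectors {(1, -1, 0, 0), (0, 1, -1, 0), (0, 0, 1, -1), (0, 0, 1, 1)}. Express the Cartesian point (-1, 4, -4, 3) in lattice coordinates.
-b₁ + 3b₂ - 2b₃ + b₄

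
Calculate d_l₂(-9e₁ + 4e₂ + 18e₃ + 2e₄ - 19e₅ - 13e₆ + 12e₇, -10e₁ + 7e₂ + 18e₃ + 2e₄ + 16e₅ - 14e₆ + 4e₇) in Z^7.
36.0555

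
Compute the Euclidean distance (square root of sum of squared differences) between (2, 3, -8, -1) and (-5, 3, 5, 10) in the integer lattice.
18.412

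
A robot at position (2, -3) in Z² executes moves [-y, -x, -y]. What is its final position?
(1, -5)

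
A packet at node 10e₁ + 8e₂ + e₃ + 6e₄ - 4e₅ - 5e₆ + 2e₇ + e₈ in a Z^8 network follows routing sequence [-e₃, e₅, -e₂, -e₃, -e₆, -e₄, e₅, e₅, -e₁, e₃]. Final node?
(9, 7, 0, 5, -1, -6, 2, 1)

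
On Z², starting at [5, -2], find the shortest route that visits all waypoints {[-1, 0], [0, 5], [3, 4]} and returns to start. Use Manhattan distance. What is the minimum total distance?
26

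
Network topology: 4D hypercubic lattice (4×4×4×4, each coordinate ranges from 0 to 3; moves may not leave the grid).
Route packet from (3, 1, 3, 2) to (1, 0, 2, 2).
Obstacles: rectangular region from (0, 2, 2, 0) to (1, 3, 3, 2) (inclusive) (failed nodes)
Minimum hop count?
4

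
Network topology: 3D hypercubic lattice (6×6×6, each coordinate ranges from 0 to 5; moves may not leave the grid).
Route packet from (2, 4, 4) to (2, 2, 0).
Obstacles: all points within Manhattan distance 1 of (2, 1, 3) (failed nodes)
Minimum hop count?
6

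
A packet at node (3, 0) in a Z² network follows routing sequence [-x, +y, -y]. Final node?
(2, 0)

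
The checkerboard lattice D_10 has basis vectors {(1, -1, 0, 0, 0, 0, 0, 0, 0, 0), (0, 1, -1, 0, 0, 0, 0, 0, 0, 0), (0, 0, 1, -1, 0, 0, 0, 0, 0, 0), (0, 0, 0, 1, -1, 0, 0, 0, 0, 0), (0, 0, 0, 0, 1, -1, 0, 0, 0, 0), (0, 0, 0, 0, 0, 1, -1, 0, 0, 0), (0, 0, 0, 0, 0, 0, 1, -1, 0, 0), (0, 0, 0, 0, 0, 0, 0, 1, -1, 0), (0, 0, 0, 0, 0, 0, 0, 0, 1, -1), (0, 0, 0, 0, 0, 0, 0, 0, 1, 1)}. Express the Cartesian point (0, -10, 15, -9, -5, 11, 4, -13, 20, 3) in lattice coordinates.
-10b₂ + 5b₃ - 4b₄ - 9b₅ + 2b₆ + 6b₇ - 7b₈ + 5b₉ + 8b₁₀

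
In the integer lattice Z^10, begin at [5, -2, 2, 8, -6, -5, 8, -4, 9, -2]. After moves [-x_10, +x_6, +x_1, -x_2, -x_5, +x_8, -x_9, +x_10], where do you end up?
(6, -3, 2, 8, -7, -4, 8, -3, 8, -2)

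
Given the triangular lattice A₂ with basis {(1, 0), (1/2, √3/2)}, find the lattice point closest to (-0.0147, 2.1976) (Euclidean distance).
(0, 1.732)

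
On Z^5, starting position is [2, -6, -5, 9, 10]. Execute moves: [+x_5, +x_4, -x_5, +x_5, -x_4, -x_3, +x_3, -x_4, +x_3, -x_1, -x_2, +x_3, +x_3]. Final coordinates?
(1, -7, -2, 8, 11)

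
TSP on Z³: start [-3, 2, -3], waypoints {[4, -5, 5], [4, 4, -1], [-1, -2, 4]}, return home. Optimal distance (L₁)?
48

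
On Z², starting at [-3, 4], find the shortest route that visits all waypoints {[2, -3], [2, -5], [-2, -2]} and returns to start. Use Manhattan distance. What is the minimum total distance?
28
(one optimal route: (-3, 4) → (2, -3) → (2, -5) → (-2, -2) → (-3, 4))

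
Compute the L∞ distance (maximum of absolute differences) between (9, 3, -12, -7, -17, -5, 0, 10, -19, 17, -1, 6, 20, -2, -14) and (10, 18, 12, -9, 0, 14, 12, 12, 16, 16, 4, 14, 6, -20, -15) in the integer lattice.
35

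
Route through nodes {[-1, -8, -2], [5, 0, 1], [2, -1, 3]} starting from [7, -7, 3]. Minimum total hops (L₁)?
32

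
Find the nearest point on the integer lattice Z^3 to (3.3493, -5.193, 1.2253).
(3, -5, 1)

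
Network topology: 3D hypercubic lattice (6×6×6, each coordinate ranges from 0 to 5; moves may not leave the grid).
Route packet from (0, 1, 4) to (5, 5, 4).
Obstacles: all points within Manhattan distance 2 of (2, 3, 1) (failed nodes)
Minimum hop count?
9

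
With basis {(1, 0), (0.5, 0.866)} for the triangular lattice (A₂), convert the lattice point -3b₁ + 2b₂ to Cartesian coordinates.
(-2, 1.732)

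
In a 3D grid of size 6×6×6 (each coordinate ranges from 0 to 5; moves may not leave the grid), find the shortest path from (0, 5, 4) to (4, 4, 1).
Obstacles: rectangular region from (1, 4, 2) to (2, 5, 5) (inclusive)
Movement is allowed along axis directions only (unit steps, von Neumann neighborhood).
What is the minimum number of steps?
8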